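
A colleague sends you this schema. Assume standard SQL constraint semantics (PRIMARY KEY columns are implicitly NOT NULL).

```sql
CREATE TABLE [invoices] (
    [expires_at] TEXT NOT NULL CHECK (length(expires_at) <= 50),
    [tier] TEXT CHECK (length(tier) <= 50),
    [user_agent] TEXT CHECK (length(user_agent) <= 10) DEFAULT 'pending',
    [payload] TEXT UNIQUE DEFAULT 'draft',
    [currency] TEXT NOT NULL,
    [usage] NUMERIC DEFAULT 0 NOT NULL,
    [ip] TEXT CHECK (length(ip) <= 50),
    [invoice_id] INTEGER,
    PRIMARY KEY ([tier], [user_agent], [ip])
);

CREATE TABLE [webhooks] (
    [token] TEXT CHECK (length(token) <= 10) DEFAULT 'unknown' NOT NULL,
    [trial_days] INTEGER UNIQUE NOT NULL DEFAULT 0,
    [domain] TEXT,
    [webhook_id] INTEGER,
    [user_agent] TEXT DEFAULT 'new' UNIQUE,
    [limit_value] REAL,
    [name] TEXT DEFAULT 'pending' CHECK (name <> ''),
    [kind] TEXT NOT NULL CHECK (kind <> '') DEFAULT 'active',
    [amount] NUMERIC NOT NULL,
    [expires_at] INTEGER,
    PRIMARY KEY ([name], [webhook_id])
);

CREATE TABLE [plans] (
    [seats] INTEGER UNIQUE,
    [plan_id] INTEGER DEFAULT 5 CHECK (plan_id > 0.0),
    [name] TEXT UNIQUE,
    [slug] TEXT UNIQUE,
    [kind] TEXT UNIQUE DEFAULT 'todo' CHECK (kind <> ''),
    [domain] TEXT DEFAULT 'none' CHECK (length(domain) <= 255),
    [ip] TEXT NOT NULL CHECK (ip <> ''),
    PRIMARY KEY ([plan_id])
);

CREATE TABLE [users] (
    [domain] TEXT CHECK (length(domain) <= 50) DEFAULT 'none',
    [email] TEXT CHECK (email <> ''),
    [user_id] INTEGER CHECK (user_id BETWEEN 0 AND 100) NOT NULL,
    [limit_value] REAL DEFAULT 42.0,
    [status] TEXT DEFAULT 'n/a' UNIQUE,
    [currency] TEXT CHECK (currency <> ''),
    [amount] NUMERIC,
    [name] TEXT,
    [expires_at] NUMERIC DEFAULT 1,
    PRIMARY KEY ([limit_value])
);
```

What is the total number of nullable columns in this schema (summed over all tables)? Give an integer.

18

invoices: 2 nullable (payload, invoice_id — PK (tier, user_agent, ip) and explicit NOT NULL columns excluded).
webhooks: 4 nullable (domain, user_agent, limit_value, expires_at — PK (name, webhook_id) and explicit NOT NULL columns excluded).
plans: 5 nullable (seats, name, slug, kind, domain — PK (plan_id) and explicit NOT NULL columns excluded).
users: 7 nullable (domain, email, status, currency, amount, name, expires_at — PK (limit_value) and explicit NOT NULL columns excluded).
Total: 2 + 4 + 5 + 7 = 18.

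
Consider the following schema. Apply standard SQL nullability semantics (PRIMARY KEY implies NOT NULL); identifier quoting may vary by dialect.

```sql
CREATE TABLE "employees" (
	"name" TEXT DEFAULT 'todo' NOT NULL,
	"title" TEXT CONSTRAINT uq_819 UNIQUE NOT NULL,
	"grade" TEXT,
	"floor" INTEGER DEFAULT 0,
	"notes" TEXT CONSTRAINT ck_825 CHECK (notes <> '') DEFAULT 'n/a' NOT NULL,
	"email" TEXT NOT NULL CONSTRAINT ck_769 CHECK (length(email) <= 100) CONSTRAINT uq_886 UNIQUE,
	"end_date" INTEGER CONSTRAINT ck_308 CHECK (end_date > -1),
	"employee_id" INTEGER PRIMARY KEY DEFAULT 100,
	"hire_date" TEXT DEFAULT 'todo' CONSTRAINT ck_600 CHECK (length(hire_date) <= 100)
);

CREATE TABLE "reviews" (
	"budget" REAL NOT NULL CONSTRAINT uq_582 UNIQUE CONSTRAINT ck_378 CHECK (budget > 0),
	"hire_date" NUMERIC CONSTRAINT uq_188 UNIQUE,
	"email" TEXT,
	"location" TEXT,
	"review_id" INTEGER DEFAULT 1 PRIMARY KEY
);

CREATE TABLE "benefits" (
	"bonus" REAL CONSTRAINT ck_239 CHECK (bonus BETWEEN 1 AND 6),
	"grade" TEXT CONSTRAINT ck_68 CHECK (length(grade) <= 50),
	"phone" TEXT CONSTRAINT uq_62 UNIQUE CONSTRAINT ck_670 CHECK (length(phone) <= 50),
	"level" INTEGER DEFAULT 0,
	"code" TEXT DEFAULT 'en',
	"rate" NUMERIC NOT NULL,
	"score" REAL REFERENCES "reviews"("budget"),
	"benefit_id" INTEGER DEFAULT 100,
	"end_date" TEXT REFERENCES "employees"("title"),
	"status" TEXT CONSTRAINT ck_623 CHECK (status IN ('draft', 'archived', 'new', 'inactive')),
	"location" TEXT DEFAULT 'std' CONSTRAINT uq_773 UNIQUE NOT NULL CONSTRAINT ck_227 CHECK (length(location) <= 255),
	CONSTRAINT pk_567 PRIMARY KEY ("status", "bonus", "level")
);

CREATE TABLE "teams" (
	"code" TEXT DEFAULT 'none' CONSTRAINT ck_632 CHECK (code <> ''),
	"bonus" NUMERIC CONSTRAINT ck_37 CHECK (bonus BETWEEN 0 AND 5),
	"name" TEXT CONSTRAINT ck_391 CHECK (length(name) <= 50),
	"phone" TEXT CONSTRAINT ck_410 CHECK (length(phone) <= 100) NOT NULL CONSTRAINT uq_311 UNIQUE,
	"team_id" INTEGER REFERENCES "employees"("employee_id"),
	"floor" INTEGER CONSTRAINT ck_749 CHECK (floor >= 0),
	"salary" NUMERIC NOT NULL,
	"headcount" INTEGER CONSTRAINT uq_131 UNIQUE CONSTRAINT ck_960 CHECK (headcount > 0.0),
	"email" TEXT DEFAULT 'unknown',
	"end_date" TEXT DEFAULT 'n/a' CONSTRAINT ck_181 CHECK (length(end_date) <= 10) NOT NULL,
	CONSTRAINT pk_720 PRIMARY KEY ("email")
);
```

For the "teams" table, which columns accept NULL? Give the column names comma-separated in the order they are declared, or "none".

- code: CHECK does not forbid NULL (a CHECK constraint passes when its expression is NULL) → nullable.
- bonus: CHECK does not forbid NULL (a CHECK constraint passes when its expression is NULL) → nullable.
- name: CHECK does not forbid NULL (a CHECK constraint passes when its expression is NULL) → nullable.
- phone: declared NOT NULL → not nullable.
- team_id: a foreign key column may be NULL unless separately constrained → nullable.
- floor: CHECK does not forbid NULL (a CHECK constraint passes when its expression is NULL) → nullable.
- salary: declared NOT NULL → not nullable.
- headcount: CHECK does not forbid NULL (a CHECK constraint passes when its expression is NULL) → nullable.
- email: part of the PRIMARY KEY, which implies NOT NULL → not nullable.
- end_date: declared NOT NULL → not nullable.

code, bonus, name, team_id, floor, headcount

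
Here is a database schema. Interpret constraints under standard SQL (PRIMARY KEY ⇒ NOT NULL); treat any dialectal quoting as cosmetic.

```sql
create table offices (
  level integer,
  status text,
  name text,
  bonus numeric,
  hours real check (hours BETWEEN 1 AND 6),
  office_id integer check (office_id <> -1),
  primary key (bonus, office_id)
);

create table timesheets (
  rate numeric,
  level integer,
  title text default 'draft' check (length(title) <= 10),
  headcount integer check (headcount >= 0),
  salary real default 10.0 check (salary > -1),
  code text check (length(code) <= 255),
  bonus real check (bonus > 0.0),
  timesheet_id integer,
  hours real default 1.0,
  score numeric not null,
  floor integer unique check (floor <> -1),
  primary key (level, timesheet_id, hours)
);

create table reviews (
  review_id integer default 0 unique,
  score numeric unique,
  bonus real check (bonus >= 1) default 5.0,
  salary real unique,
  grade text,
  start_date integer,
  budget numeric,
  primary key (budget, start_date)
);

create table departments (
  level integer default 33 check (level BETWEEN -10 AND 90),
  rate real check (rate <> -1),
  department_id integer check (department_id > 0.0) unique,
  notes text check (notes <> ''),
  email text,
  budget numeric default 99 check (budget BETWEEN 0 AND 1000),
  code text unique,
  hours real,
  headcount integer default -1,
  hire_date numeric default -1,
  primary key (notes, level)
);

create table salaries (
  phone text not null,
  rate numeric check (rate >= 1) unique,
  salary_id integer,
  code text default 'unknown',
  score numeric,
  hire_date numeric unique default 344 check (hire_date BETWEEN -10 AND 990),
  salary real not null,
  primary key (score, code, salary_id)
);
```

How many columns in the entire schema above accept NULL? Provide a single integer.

26

offices: 4 nullable (level, status, name, hours — PK (bonus, office_id) and explicit NOT NULL columns excluded).
timesheets: 7 nullable (rate, title, headcount, salary, code, bonus, floor — PK (level, timesheet_id, hours) and explicit NOT NULL columns excluded).
reviews: 5 nullable (review_id, score, bonus, salary, grade — PK (budget, start_date) and explicit NOT NULL columns excluded).
departments: 8 nullable (rate, department_id, email, budget, code, hours, headcount, hire_date — PK (notes, level) and explicit NOT NULL columns excluded).
salaries: 2 nullable (rate, hire_date — PK (score, code, salary_id) and explicit NOT NULL columns excluded).
Total: 4 + 7 + 5 + 8 + 2 = 26.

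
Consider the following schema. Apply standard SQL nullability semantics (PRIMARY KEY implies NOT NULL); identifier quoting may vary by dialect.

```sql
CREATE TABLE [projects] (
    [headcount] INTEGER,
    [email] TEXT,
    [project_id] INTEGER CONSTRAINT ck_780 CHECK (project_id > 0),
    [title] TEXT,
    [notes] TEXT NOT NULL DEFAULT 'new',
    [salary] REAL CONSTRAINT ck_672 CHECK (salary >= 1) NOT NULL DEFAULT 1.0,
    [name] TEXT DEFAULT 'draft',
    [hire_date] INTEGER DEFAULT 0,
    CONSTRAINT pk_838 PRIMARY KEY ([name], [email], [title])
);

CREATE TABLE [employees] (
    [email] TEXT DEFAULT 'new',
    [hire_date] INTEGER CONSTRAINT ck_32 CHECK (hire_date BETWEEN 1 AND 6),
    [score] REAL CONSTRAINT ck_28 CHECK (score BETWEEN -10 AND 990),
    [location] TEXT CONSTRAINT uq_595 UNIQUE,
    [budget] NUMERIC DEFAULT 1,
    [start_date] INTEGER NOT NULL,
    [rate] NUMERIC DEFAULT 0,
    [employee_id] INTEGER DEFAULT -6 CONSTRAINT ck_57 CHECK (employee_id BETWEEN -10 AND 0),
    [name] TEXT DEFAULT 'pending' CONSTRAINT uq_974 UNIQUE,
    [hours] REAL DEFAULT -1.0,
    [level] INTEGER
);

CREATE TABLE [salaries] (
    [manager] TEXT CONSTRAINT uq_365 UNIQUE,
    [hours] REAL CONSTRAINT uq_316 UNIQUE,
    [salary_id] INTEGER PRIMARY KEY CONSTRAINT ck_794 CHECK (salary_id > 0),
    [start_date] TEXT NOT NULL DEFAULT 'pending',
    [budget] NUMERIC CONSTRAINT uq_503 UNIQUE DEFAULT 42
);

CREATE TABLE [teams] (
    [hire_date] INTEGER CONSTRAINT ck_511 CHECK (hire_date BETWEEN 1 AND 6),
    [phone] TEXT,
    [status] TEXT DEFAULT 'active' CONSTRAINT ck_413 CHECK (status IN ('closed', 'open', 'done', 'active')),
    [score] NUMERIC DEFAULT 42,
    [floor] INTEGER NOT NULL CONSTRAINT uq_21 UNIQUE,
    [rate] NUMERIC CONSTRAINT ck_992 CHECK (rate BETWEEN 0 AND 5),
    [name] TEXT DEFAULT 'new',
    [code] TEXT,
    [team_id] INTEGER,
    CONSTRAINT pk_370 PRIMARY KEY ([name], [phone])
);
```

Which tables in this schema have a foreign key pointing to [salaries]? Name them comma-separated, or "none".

No REFERENCES clause anywhere in the schema names salaries.

none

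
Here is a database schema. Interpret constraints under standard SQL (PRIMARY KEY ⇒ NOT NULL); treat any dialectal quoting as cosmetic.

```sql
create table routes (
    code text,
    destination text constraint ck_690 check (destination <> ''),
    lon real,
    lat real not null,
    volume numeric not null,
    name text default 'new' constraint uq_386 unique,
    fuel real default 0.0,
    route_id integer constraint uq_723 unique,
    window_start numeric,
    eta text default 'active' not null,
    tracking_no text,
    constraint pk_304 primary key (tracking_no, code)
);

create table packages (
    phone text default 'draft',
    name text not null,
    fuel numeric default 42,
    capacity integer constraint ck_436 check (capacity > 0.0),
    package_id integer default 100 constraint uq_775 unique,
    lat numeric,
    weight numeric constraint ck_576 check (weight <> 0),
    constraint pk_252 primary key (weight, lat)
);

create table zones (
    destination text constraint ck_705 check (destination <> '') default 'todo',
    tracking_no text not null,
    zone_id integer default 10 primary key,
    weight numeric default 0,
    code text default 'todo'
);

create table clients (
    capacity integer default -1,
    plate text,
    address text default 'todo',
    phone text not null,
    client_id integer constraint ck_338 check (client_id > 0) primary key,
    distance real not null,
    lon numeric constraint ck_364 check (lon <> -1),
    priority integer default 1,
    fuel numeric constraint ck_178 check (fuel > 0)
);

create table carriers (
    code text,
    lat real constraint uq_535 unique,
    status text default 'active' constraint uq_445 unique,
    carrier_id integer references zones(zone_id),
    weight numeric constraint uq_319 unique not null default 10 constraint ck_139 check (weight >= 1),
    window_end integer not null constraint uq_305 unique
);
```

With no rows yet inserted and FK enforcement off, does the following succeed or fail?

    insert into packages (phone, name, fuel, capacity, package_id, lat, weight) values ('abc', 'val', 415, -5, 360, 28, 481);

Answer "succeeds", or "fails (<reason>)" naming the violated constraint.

fails (CHECK on capacity)

The value -5 for capacity violates CHECK (capacity > 0.0).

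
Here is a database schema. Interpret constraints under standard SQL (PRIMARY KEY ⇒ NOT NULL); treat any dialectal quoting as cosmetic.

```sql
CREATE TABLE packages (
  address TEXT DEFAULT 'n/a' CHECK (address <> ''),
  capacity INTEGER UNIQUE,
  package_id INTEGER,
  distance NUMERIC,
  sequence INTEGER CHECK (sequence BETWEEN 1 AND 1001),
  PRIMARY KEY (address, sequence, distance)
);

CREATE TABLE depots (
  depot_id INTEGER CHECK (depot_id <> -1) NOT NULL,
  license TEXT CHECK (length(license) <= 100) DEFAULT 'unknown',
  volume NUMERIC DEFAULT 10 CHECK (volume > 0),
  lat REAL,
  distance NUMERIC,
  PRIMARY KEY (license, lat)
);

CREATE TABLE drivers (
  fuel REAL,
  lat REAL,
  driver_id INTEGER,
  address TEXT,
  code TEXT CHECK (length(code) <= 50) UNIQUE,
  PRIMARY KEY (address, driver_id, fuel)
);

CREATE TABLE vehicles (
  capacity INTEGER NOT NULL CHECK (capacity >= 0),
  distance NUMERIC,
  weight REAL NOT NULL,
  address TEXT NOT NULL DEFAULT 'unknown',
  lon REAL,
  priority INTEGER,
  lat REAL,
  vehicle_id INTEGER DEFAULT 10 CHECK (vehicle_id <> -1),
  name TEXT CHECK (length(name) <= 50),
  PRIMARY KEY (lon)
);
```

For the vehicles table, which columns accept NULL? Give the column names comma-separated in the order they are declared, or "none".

distance, priority, lat, vehicle_id, name

- capacity: declared NOT NULL → not nullable.
- distance: no NOT NULL constraint applies → nullable.
- weight: declared NOT NULL → not nullable.
- address: declared NOT NULL → not nullable.
- lon: part of the PRIMARY KEY, which implies NOT NULL → not nullable.
- priority: no NOT NULL constraint applies → nullable.
- lat: no NOT NULL constraint applies → nullable.
- vehicle_id: CHECK does not forbid NULL (a CHECK constraint passes when its expression is NULL) → nullable.
- name: CHECK does not forbid NULL (a CHECK constraint passes when its expression is NULL) → nullable.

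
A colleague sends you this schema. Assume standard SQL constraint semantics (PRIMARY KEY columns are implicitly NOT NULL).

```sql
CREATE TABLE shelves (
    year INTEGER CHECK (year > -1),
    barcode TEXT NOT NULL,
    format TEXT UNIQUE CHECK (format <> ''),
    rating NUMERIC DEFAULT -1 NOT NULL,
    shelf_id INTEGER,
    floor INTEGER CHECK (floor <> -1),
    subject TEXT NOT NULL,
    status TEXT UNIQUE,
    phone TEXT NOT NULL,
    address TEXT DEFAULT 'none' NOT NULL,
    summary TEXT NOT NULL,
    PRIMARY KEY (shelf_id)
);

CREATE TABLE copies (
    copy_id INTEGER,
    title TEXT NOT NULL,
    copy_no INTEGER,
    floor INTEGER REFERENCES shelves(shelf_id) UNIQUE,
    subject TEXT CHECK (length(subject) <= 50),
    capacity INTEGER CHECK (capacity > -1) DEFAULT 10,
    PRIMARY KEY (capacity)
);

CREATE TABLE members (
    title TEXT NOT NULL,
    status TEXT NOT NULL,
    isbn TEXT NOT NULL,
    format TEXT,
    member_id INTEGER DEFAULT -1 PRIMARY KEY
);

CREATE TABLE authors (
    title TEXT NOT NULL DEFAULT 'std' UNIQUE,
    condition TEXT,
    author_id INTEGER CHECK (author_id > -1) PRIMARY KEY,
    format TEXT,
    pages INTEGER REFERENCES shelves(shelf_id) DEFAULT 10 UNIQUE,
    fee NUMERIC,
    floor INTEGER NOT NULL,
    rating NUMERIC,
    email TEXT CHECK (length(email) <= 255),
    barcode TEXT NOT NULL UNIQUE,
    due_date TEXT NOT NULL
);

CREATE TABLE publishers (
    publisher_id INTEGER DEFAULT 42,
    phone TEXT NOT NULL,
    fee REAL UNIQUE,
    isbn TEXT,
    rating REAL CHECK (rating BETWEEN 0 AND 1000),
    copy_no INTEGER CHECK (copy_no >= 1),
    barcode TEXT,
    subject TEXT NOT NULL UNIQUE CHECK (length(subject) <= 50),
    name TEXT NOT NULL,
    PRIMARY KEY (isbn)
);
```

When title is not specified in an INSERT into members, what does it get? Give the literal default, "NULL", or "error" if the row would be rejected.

title has no DEFAULT clause.
Omitting it would insert NULL, but it is declared NOT NULL, so the INSERT fails.

error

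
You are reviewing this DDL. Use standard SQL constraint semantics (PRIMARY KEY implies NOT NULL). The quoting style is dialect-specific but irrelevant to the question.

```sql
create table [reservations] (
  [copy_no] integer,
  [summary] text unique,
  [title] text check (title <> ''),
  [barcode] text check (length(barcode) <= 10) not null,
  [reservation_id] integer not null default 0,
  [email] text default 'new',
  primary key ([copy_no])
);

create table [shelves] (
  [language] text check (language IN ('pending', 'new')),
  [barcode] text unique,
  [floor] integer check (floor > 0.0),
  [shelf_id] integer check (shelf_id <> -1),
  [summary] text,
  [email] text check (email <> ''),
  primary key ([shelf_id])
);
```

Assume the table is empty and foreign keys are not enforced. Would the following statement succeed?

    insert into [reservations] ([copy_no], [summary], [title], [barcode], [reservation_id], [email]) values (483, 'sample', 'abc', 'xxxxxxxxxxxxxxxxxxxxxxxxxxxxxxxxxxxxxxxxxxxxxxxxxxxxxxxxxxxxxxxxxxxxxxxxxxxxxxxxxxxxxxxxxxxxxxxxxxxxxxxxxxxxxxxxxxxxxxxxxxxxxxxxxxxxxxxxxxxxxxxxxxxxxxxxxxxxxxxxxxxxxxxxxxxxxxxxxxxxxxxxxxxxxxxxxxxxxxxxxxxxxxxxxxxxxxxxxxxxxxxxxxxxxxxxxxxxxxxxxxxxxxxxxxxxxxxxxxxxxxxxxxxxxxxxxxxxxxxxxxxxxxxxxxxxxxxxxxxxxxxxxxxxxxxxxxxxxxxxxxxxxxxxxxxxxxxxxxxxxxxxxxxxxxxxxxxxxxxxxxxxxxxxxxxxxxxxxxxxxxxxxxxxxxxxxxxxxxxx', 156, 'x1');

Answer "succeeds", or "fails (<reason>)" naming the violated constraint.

fails (CHECK on barcode)

The value 'xxxxxxxxxxxxxxxxxxxxxxxxxxxxxxxxxxxxxxxxxxxxxxxxxxxxxxxxxxxxxxxxxxxxxxxxxxxxxxxxxxxxxxxxxxxxxxxxxxxxxxxxxxxxxxxxxxxxxxxxxxxxxxxxxxxxxxxxxxxxxxxxxxxxxxxxxxxxxxxxxxxxxxxxxxxxxxxxxxxxxxxxxxxxxxxxxxxxxxxxxxxxxxxxxxxxxxxxxxxxxxxxxxxxxxxxxxxxxxxxxxxxxxxxxxxxxxxxxxxxxxxxxxxxxxxxxxxxxxxxxxxxxxxxxxxxxxxxxxxxxxxxxxxxxxxxxxxxxxxxxxxxxxxxxxxxxxxxxxxxxxxxxxxxxxxxxxxxxxxxxxxxxxxxxxxxxxxxxxxxxxxxxxxxxxxxxxxxxxxx' for barcode violates CHECK (length(barcode) <= 10).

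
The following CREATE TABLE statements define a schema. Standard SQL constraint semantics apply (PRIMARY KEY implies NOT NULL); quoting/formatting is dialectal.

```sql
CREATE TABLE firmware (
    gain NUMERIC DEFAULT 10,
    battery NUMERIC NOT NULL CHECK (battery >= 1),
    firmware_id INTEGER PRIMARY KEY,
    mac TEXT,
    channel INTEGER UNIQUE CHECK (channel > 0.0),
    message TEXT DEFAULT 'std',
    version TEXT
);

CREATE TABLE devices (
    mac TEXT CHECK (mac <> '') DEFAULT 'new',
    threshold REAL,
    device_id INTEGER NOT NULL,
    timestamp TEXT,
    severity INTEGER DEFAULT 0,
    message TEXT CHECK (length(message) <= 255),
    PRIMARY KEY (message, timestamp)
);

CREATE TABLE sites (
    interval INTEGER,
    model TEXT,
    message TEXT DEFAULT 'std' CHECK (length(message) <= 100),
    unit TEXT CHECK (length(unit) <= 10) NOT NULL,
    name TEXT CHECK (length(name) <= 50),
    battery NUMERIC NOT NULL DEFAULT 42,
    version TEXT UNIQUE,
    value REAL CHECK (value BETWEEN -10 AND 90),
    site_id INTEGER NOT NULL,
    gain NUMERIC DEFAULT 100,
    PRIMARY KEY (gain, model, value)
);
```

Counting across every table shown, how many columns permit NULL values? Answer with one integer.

firmware: 5 nullable (gain, mac, channel, message, version — PK (firmware_id) and explicit NOT NULL columns excluded).
devices: 3 nullable (mac, threshold, severity — PK (message, timestamp) and explicit NOT NULL columns excluded).
sites: 4 nullable (interval, message, name, version — PK (gain, model, value) and explicit NOT NULL columns excluded).
Total: 5 + 3 + 4 = 12.

12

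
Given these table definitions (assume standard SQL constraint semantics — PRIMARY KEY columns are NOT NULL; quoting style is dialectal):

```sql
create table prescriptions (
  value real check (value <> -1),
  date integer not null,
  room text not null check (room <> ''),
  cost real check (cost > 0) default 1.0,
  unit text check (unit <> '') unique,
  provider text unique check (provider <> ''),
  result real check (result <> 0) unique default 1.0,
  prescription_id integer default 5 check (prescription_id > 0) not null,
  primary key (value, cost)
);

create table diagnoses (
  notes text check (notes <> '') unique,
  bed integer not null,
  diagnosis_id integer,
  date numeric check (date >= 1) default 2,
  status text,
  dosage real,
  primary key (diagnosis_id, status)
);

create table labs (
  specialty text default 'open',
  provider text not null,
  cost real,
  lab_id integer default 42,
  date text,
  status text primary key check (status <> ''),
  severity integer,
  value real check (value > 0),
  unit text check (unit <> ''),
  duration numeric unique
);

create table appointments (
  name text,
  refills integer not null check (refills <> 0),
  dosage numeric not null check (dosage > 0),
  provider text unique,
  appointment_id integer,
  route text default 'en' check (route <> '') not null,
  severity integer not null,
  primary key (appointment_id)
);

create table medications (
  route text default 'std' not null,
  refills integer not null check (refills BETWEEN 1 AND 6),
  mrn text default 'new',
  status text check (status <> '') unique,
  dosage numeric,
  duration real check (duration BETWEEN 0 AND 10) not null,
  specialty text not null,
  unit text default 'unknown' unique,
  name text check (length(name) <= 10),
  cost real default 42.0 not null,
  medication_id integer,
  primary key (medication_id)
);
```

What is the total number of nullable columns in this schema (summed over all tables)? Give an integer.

21

prescriptions: 3 nullable (unit, provider, result — PK (value, cost) and explicit NOT NULL columns excluded).
diagnoses: 3 nullable (notes, date, dosage — PK (diagnosis_id, status) and explicit NOT NULL columns excluded).
labs: 8 nullable (specialty, cost, lab_id, date, severity, value, unit, duration — PK (status) and explicit NOT NULL columns excluded).
appointments: 2 nullable (name, provider — PK (appointment_id) and explicit NOT NULL columns excluded).
medications: 5 nullable (mrn, status, dosage, unit, name — PK (medication_id) and explicit NOT NULL columns excluded).
Total: 3 + 3 + 8 + 2 + 5 = 21.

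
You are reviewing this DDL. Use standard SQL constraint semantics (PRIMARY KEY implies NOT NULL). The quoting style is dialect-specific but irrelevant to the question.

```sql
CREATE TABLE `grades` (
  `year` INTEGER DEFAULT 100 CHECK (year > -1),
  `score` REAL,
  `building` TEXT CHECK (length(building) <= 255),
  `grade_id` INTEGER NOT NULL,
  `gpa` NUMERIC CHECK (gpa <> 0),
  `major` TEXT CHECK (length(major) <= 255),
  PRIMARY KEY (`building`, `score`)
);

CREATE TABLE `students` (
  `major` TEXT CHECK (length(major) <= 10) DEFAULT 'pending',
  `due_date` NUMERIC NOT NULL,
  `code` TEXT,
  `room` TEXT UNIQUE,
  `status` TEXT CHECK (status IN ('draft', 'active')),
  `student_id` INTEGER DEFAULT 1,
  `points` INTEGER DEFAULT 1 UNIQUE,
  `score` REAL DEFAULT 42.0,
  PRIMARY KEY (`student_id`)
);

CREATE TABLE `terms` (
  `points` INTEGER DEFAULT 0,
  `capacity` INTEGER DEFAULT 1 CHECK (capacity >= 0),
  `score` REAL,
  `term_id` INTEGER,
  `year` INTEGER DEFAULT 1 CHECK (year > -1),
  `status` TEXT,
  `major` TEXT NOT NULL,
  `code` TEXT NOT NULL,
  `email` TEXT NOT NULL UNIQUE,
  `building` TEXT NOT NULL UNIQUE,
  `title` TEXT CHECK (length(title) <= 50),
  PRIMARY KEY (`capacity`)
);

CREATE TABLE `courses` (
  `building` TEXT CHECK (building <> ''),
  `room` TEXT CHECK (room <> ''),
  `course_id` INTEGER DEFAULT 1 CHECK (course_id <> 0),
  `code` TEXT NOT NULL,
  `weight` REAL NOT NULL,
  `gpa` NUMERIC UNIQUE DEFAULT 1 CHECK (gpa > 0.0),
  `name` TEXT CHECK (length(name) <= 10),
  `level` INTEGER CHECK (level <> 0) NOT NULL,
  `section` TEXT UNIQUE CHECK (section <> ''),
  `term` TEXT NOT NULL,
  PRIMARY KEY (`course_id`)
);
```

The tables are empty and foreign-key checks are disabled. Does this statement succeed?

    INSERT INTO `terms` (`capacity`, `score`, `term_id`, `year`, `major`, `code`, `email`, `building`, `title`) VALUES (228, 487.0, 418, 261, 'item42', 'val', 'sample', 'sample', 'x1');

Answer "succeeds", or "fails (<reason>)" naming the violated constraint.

NOT NULL columns: building is supplied; capacity is supplied; code is supplied; email is supplied; major is supplied.
CHECK constraints: 228 satisfies (capacity >= 0); 261 satisfies (year > -1); 'x1' satisfies (length(title) <= 50).
No constraint is violated.

succeeds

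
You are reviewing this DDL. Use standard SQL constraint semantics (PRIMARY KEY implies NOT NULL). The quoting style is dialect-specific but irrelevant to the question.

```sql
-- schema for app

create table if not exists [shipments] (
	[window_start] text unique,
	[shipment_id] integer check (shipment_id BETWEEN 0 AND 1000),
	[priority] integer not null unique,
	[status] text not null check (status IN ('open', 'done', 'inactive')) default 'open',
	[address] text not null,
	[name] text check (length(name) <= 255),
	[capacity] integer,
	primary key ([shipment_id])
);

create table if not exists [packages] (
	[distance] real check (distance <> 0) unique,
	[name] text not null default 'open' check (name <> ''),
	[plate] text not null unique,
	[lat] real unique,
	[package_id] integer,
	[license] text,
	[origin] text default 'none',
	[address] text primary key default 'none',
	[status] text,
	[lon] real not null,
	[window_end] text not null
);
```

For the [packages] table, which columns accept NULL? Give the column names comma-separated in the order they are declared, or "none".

- distance: CHECK does not forbid NULL (a CHECK constraint passes when its expression is NULL) → nullable.
- name: declared NOT NULL → not nullable.
- plate: declared NOT NULL → not nullable.
- lat: UNIQUE does not imply NOT NULL → nullable.
- package_id: no NOT NULL constraint applies → nullable.
- license: no NOT NULL constraint applies → nullable.
- origin: DEFAULT only fills an omitted column; an explicit NULL is still allowed → nullable.
- address: part of the PRIMARY KEY, which implies NOT NULL → not nullable.
- status: no NOT NULL constraint applies → nullable.
- lon: declared NOT NULL → not nullable.
- window_end: declared NOT NULL → not nullable.

distance, lat, package_id, license, origin, status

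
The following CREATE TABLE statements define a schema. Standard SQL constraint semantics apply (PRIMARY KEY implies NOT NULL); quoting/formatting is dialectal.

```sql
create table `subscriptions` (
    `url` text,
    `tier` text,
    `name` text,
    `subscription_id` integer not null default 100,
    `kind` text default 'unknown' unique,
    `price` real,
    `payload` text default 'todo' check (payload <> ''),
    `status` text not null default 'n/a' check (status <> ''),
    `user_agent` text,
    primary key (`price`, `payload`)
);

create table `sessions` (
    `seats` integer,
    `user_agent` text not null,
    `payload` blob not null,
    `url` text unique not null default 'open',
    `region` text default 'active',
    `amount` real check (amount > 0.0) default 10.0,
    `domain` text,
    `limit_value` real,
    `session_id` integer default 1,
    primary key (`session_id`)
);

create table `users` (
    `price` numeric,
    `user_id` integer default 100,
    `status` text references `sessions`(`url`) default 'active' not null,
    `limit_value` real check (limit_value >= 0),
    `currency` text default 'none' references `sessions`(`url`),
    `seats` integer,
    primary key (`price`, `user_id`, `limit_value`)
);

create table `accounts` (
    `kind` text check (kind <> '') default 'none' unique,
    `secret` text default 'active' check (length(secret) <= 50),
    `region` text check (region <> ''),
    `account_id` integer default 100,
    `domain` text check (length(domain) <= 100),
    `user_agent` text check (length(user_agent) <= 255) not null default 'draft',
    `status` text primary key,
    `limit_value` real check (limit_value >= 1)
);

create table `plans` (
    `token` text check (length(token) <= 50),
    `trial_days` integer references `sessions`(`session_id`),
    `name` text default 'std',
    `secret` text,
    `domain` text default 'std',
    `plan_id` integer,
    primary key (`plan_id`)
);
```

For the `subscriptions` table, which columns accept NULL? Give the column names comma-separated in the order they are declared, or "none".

- url: no NOT NULL constraint applies → nullable.
- tier: no NOT NULL constraint applies → nullable.
- name: no NOT NULL constraint applies → nullable.
- subscription_id: declared NOT NULL → not nullable.
- kind: UNIQUE does not imply NOT NULL → nullable.
- price: part of the PRIMARY KEY, which implies NOT NULL → not nullable.
- payload: part of the PRIMARY KEY, which implies NOT NULL → not nullable.
- status: declared NOT NULL → not nullable.
- user_agent: no NOT NULL constraint applies → nullable.

url, tier, name, kind, user_agent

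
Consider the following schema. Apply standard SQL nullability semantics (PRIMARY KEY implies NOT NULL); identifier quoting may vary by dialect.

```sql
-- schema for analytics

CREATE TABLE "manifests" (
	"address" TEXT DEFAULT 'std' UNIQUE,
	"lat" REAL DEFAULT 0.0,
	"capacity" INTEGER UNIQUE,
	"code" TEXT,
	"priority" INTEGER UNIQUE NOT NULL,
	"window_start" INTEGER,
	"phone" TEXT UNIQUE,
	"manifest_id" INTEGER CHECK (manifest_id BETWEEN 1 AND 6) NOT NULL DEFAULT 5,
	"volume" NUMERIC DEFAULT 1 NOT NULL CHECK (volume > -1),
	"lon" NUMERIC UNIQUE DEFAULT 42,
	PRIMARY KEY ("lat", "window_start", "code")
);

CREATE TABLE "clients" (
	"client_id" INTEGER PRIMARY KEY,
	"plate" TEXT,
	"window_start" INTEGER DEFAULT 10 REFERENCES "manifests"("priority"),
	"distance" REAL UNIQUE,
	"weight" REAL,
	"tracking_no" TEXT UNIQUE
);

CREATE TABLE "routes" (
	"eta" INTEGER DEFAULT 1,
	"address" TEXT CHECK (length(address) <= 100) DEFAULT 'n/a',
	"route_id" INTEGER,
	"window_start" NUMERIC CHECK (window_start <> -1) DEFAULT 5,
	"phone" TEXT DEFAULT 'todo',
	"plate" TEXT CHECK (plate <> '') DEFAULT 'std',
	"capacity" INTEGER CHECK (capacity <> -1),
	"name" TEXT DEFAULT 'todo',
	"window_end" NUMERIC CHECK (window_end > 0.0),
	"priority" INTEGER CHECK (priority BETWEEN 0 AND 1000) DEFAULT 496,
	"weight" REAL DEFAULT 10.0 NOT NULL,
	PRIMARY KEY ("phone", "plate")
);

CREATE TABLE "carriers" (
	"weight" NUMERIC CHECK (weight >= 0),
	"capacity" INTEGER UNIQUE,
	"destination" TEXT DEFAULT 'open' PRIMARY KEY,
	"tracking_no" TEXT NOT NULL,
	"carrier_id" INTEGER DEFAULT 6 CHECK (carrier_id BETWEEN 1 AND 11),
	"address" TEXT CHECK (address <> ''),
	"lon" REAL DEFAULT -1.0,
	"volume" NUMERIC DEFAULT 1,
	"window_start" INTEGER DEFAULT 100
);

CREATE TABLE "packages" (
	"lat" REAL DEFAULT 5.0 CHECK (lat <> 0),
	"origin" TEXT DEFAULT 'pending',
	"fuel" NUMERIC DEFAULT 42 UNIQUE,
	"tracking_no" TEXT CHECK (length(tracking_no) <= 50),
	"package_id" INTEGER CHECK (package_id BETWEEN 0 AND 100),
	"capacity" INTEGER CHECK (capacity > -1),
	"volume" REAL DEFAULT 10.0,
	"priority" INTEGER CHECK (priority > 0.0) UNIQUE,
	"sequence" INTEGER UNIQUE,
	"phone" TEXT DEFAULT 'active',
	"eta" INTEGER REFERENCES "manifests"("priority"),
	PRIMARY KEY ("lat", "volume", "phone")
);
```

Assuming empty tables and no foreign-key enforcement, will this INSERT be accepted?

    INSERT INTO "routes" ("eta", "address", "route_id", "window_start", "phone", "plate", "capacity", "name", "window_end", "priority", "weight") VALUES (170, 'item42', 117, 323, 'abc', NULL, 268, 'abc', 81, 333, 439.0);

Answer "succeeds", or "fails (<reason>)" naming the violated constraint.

plate is explicitly set to NULL, but plate is part of the PRIMARY KEY (implied NOT NULL).

fails (NOT NULL on plate)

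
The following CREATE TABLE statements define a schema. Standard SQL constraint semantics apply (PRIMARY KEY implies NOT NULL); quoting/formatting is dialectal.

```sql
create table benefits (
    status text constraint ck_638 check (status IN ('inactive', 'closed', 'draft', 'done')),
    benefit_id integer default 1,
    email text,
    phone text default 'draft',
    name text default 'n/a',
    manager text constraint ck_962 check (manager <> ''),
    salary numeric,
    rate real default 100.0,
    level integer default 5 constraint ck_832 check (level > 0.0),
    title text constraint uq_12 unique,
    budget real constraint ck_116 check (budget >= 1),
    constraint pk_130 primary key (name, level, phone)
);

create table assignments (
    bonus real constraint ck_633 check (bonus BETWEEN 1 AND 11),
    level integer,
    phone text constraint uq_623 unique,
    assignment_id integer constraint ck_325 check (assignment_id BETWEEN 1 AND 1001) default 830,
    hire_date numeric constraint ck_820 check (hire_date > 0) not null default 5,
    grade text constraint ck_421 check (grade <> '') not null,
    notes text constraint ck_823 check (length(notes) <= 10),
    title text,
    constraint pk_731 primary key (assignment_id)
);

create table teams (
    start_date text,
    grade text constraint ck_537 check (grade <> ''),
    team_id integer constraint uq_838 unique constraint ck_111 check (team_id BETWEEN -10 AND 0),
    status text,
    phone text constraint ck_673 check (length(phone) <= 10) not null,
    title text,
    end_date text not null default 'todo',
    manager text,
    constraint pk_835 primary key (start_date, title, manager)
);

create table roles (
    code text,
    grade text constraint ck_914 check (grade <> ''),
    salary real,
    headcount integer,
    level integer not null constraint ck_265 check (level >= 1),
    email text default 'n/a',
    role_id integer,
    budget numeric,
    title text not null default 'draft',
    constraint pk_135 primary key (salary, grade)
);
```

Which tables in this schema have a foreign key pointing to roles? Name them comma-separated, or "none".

none

No REFERENCES clause anywhere in the schema names roles.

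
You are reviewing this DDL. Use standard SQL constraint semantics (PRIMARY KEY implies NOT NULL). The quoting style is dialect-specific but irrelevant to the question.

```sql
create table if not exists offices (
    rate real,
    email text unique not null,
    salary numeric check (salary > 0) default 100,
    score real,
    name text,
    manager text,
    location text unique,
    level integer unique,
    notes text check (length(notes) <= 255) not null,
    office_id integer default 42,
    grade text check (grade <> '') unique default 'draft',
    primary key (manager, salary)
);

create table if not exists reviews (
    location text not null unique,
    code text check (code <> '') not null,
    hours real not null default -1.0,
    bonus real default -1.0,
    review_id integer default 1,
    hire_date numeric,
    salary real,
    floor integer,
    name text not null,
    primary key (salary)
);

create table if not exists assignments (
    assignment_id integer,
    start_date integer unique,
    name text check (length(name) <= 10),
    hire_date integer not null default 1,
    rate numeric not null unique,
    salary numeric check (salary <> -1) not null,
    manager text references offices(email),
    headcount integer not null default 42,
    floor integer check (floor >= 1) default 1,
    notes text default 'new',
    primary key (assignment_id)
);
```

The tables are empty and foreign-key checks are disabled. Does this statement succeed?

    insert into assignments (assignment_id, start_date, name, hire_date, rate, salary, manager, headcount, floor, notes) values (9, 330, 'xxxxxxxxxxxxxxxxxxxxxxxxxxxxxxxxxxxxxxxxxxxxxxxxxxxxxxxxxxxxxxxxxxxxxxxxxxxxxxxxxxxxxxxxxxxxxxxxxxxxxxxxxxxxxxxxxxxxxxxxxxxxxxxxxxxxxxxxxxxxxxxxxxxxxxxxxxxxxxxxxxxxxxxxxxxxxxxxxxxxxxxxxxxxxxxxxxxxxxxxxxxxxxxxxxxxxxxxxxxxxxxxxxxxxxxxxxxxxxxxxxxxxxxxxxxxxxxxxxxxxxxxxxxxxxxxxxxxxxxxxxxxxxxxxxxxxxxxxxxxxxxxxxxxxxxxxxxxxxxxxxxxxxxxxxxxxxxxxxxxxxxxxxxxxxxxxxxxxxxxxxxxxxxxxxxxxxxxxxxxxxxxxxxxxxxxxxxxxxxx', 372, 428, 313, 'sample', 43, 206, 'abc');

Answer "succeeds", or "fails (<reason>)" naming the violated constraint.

The value 'xxxxxxxxxxxxxxxxxxxxxxxxxxxxxxxxxxxxxxxxxxxxxxxxxxxxxxxxxxxxxxxxxxxxxxxxxxxxxxxxxxxxxxxxxxxxxxxxxxxxxxxxxxxxxxxxxxxxxxxxxxxxxxxxxxxxxxxxxxxxxxxxxxxxxxxxxxxxxxxxxxxxxxxxxxxxxxxxxxxxxxxxxxxxxxxxxxxxxxxxxxxxxxxxxxxxxxxxxxxxxxxxxxxxxxxxxxxxxxxxxxxxxxxxxxxxxxxxxxxxxxxxxxxxxxxxxxxxxxxxxxxxxxxxxxxxxxxxxxxxxxxxxxxxxxxxxxxxxxxxxxxxxxxxxxxxxxxxxxxxxxxxxxxxxxxxxxxxxxxxxxxxxxxxxxxxxxxxxxxxxxxxxxxxxxxxxxxxxxxx' for name violates CHECK (length(name) <= 10).

fails (CHECK on name)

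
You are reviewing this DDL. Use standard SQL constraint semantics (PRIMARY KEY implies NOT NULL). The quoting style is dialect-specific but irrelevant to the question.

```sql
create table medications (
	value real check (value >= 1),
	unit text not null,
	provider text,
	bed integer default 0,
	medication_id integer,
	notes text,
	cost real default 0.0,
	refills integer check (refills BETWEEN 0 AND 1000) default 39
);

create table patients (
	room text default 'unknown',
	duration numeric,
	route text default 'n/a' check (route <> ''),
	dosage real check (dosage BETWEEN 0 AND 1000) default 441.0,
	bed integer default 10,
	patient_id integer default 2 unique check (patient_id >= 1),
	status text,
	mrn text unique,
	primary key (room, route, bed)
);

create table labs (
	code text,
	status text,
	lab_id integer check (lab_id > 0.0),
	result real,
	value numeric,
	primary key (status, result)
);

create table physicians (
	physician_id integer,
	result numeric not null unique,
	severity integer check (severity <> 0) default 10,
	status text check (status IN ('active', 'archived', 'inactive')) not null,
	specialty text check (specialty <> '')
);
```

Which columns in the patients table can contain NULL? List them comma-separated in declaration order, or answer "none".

- room: part of the PRIMARY KEY, which implies NOT NULL → not nullable.
- duration: no NOT NULL constraint applies → nullable.
- route: part of the PRIMARY KEY, which implies NOT NULL → not nullable.
- dosage: CHECK does not forbid NULL (a CHECK constraint passes when its expression is NULL) → nullable.
- bed: part of the PRIMARY KEY, which implies NOT NULL → not nullable.
- patient_id: CHECK does not forbid NULL (a CHECK constraint passes when its expression is NULL) → nullable.
- status: no NOT NULL constraint applies → nullable.
- mrn: UNIQUE does not imply NOT NULL → nullable.

duration, dosage, patient_id, status, mrn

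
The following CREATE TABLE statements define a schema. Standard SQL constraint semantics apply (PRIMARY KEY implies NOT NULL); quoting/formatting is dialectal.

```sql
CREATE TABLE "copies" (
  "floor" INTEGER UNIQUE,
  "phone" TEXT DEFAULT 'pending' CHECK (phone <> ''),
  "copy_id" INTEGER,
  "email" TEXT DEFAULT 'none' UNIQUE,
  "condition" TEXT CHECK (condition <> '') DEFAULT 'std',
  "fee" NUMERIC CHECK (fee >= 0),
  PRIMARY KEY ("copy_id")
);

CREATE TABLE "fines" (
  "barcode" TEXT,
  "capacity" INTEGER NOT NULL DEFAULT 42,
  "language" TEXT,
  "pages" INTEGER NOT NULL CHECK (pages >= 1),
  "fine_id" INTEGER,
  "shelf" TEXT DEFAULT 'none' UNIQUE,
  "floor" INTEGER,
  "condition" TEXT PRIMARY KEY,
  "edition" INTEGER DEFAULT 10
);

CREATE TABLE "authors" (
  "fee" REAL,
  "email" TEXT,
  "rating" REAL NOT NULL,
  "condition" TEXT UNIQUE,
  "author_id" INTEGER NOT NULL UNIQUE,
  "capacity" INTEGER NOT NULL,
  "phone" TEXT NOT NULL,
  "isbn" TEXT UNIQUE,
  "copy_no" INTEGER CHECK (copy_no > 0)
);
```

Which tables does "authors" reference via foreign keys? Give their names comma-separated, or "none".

No column in authors has a REFERENCES clause.

none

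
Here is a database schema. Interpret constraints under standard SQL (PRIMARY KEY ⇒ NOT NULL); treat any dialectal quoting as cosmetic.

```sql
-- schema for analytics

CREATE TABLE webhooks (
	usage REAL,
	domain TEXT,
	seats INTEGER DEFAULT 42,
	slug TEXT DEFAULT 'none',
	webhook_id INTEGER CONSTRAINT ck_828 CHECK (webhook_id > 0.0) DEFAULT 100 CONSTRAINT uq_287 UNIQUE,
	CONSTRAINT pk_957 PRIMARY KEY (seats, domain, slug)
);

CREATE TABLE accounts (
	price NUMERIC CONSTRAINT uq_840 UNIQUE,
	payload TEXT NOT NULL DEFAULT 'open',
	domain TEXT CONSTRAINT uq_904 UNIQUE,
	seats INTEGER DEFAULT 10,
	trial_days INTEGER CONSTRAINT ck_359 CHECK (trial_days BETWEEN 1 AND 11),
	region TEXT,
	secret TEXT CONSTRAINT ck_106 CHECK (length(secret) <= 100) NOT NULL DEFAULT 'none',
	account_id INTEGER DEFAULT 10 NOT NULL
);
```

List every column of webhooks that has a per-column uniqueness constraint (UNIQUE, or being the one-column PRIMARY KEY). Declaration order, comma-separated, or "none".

- usage: no UNIQUE or single-column PK constraint.
- domain: part of a composite PRIMARY KEY — only the tuple is unique, not this column on its own.
- seats: part of a composite PRIMARY KEY — only the tuple is unique, not this column on its own.
- slug: part of a composite PRIMARY KEY — only the tuple is unique, not this column on its own.
- webhook_id: declared UNIQUE → unique.

webhook_id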